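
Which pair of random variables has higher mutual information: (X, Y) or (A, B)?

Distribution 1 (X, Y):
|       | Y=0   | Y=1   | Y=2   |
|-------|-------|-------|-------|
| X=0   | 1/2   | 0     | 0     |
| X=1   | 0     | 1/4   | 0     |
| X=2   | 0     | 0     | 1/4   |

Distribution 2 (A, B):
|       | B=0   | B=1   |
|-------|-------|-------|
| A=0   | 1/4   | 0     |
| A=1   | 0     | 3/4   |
Distribution 1 (X, Y):
Marginal P(X) (row sums):
  P(X=0) = 1/2 + 0 + 0 = 1/2
  P(X=1) = 0 + 1/4 + 0 = 1/4
  P(X=2) = 0 + 0 + 1/4 = 1/4
Marginal P(Y) (column sums):
  P(Y=0) = 1/2 + 0 + 0 = 1/2
  P(Y=1) = 0 + 1/4 + 0 = 1/4
  P(Y=2) = 0 + 0 + 1/4 = 1/4

H(X) = -[(1/2)·log₂(1/2) + (1/4)·log₂(1/4) + (1/4)·log₂(1/4)]
  = 0.5000 + 0.5000 + 0.5000
  = 1.5000 bits
H(Y) = -[(1/2)·log₂(1/2) + (1/4)·log₂(1/4) + (1/4)·log₂(1/4)]
  = 0.5000 + 0.5000 + 0.5000
  = 1.5000 bits
H(X,Y) = -[(1/2)·log₂(1/2) + (1/4)·log₂(1/4) + (1/4)·log₂(1/4)]
  = 0.5000 + 0.5000 + 0.5000
  = 1.5000 bits

I(X;Y) = H(X) + H(Y) - H(X,Y)
  = 1.5000 + 1.5000 - 1.5000
  = 1.5000 bits

Distribution 2 (A, B):
Marginal P(A) (row sums):
  P(A=0) = 1/4 + 0 = 1/4
  P(A=1) = 0 + 3/4 = 3/4
Marginal P(B) (column sums):
  P(B=0) = 1/4 + 0 = 1/4
  P(B=1) = 0 + 3/4 = 3/4

H(A) = -[(1/4)·log₂(1/4) + (3/4)·log₂(3/4)]
  = 0.5000 + 0.3113
  = 0.8113 bits
H(B) = -[(1/4)·log₂(1/4) + (3/4)·log₂(3/4)]
  = 0.5000 + 0.3113
  = 0.8113 bits
H(A,B) = -[(1/4)·log₂(1/4) + (3/4)·log₂(3/4)]
  = 0.5000 + 0.3113
  = 0.8113 bits

I(A;B) = H(A) + H(B) - H(A,B)
  = 0.8113 + 0.8113 - 0.8113
  = 0.8113 bits

I(X;Y) = 1.5000 bits > I(A;B) = 0.8113 bits, so (X, Y) has the higher mutual information (stronger dependence).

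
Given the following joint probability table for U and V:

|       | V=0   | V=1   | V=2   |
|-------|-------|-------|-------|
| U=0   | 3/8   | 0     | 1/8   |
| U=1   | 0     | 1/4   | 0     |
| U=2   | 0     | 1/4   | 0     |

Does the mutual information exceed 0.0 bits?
Marginal P(U) (row sums):
  P(U=0) = 3/8 + 0 + 1/8 = 1/2
  P(U=1) = 0 + 1/4 + 0 = 1/4
  P(U=2) = 0 + 1/4 + 0 = 1/4
Marginal P(V) (column sums):
  P(V=0) = 3/8 + 0 + 0 = 3/8
  P(V=1) = 0 + 1/4 + 1/4 = 1/2
  P(V=2) = 1/8 + 0 + 0 = 1/8

H(U) = -[(1/2)·log₂(1/2) + (1/4)·log₂(1/4) + (1/4)·log₂(1/4)]
  = 0.5000 + 0.5000 + 0.5000
  = 1.5000 bits
H(V) = -[(3/8)·log₂(3/8) + (1/2)·log₂(1/2) + (1/8)·log₂(1/8)]
  = 0.5306 + 0.5000 + 0.3750
  = 1.4056 bits
H(U,V) = -[(3/8)·log₂(3/8) + (1/8)·log₂(1/8) + (1/4)·log₂(1/4) + (1/4)·log₂(1/4)]
  = 0.5306 + 0.3750 + 0.5000 + 0.5000
  = 1.9056 bits

I(U;V) = H(U) + H(V) - H(U,V)
  = 1.5000 + 1.4056 - 1.9056
  = 1.0000 bits

Yes. I(U;V) = 1.0000 bits, which is > 0.0 bits.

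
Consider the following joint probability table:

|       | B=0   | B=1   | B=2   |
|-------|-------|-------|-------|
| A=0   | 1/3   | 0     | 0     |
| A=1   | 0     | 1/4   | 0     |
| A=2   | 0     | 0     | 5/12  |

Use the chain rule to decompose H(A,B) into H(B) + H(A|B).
By the chain rule: H(A,B) = H(B) + H(A|B)

Marginal P(B) (column sums):
  P(B=0) = 1/3 + 0 + 0 = 1/3
  P(B=1) = 0 + 1/4 + 0 = 1/4
  P(B=2) = 0 + 0 + 5/12 = 5/12
H(B) = -[(1/3)·log₂(1/3) + (1/4)·log₂(1/4) + (5/12)·log₂(5/12)]
  = 0.5283 + 0.5000 + 0.5263
  = 1.5546 bits
H(A|B) = -Σ P(A,B)·log₂ P(A|B), where P(A|B) = P(A,B) / P(B)
  (cells with P(A,B) = 0 contribute 0)
  (A=0,B=0): P(A|B) = (1/3)/(1/3) = 1;  -(1/3)·log₂(1) = 0.0000
  (A=1,B=1): P(A|B) = (1/4)/(1/4) = 1;  -(1/4)·log₂(1) = 0.0000
  (A=2,B=2): P(A|B) = (5/12)/(5/12) = 1;  -(5/12)·log₂(1) = 0.0000
H(A|B) = 0.0000 + 0.0000 + 0.0000
  = 0.0000 bits

H(A,B) = H(B) + H(A|B) = 1.5546 + 0.0000 = 1.5546 bits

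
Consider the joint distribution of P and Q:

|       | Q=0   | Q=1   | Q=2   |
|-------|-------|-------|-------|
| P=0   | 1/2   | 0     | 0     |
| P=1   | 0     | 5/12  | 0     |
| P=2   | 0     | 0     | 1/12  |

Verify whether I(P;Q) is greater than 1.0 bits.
Marginal P(P) (row sums):
  P(P=0) = 1/2 + 0 + 0 = 1/2
  P(P=1) = 0 + 5/12 + 0 = 5/12
  P(P=2) = 0 + 0 + 1/12 = 1/12
Marginal P(Q) (column sums):
  P(Q=0) = 1/2 + 0 + 0 = 1/2
  P(Q=1) = 0 + 5/12 + 0 = 5/12
  P(Q=2) = 0 + 0 + 1/12 = 1/12

H(P) = -[(1/2)·log₂(1/2) + (5/12)·log₂(5/12) + (1/12)·log₂(1/12)]
  = 0.5000 + 0.5263 + 0.2987
  = 1.3250 bits
H(Q) = -[(1/2)·log₂(1/2) + (5/12)·log₂(5/12) + (1/12)·log₂(1/12)]
  = 0.5000 + 0.5263 + 0.2987
  = 1.3250 bits
H(P,Q) = -[(1/2)·log₂(1/2) + (5/12)·log₂(5/12) + (1/12)·log₂(1/12)]
  = 0.5000 + 0.5263 + 0.2987
  = 1.3250 bits

I(P;Q) = H(P) + H(Q) - H(P,Q)
  = 1.3250 + 1.3250 - 1.3250
  = 1.3250 bits

Yes. I(P;Q) = 1.3250 bits, which is > 1.0 bits.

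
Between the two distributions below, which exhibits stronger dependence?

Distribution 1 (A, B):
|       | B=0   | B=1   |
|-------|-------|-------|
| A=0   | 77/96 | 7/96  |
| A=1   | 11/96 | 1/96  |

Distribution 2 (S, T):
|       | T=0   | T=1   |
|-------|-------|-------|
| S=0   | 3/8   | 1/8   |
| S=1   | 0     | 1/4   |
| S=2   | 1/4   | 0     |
Distribution 1 (A, B):
Marginal P(A) (row sums):
  P(A=0) = 77/96 + 7/96 = 7/8
  P(A=1) = 11/96 + 1/96 = 1/8
Marginal P(B) (column sums):
  P(B=0) = 77/96 + 11/96 = 11/12
  P(B=1) = 7/96 + 1/96 = 1/12

H(A) = -[(7/8)·log₂(7/8) + (1/8)·log₂(1/8)]
  = 0.1686 + 0.3750
  = 0.5436 bits
H(B) = -[(11/12)·log₂(11/12) + (1/12)·log₂(1/12)]
  = 0.1151 + 0.2987
  = 0.4138 bits
H(A,B) = -[(77/96)·log₂(77/96) + (7/96)·log₂(7/96) + (11/96)·log₂(11/96) + (1/96)·log₂(1/96)]
  = 0.2552 + 0.2755 + 0.3581 + 0.0686
  = 0.9574 bits

I(A;B) = H(A) + H(B) - H(A,B)
  = 0.5436 + 0.4138 - 0.9574
  = 0.0000 bits

Distribution 2 (S, T):
Marginal P(S) (row sums):
  P(S=0) = 3/8 + 1/8 = 1/2
  P(S=1) = 0 + 1/4 = 1/4
  P(S=2) = 1/4 + 0 = 1/4
Marginal P(T) (column sums):
  P(T=0) = 3/8 + 0 + 1/4 = 5/8
  P(T=1) = 1/8 + 1/4 + 0 = 3/8

H(S) = -[(1/2)·log₂(1/2) + (1/4)·log₂(1/4) + (1/4)·log₂(1/4)]
  = 0.5000 + 0.5000 + 0.5000
  = 1.5000 bits
H(T) = -[(5/8)·log₂(5/8) + (3/8)·log₂(3/8)]
  = 0.4238 + 0.5306
  = 0.9544 bits
H(S,T) = -[(3/8)·log₂(3/8) + (1/8)·log₂(1/8) + (1/4)·log₂(1/4) + (1/4)·log₂(1/4)]
  = 0.5306 + 0.3750 + 0.5000 + 0.5000
  = 1.9056 bits

I(S;T) = H(S) + H(T) - H(S,T)
  = 1.5000 + 0.9544 - 1.9056
  = 0.5488 bits

I(S;T) = 0.5488 bits > I(A;B) = 0.0000 bits, so (S, T) has the higher mutual information (stronger dependence).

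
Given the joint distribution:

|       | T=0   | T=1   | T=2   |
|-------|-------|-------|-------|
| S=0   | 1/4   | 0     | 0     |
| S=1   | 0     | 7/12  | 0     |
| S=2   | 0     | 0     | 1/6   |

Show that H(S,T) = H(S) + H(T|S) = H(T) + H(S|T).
Marginal P(S) (row sums):
  P(S=0) = 1/4 + 0 + 0 = 1/4
  P(S=1) = 0 + 7/12 + 0 = 7/12
  P(S=2) = 0 + 0 + 1/6 = 1/6
Marginal P(T) (column sums):
  P(T=0) = 1/4 + 0 + 0 = 1/4
  P(T=1) = 0 + 7/12 + 0 = 7/12
  P(T=2) = 0 + 0 + 1/6 = 1/6

Decomposition 1: H(S) + H(T|S)
H(S) = -[(1/4)·log₂(1/4) + (7/12)·log₂(7/12) + (1/6)·log₂(1/6)]
  = 0.5000 + 0.4536 + 0.4308
  = 1.3844 bits
H(T|S) = -Σ P(S,T)·log₂ P(T|S), where P(T|S) = P(S,T) / P(S)
  (cells with P(S,T) = 0 contribute 0)
  (S=0,T=0): P(T|S) = (1/4)/(1/4) = 1;  -(1/4)·log₂(1) = 0.0000
  (S=1,T=1): P(T|S) = (7/12)/(7/12) = 1;  -(7/12)·log₂(1) = 0.0000
  (S=2,T=2): P(T|S) = (1/6)/(1/6) = 1;  -(1/6)·log₂(1) = 0.0000
H(T|S) = 0.0000 + 0.0000 + 0.0000
  = 0.0000 bits
H(S) + H(T|S) = 1.3844 + 0.0000 = 1.3844 bits

Decomposition 2: H(T) + H(S|T)
H(T) = -[(1/4)·log₂(1/4) + (7/12)·log₂(7/12) + (1/6)·log₂(1/6)]
  = 0.5000 + 0.4536 + 0.4308
  = 1.3844 bits
H(S|T) = -Σ P(S,T)·log₂ P(S|T), where P(S|T) = P(S,T) / P(T)
  (cells with P(S,T) = 0 contribute 0)
  (S=0,T=0): P(S|T) = (1/4)/(1/4) = 1;  -(1/4)·log₂(1) = 0.0000
  (S=1,T=1): P(S|T) = (7/12)/(7/12) = 1;  -(7/12)·log₂(1) = 0.0000
  (S=2,T=2): P(S|T) = (1/6)/(1/6) = 1;  -(1/6)·log₂(1) = 0.0000
H(S|T) = 0.0000 + 0.0000 + 0.0000
  = 0.0000 bits
H(T) + H(S|T) = 1.3844 + 0.0000 = 1.3844 bits

Direct computation of the joint entropy:
H(S,T) = -[(1/4)·log₂(1/4) + (7/12)·log₂(7/12) + (1/6)·log₂(1/6)]
  = 0.5000 + 0.4536 + 0.4308
  = 1.3844 bits

All three agree: H(S,T) = 1.3844 bits ✓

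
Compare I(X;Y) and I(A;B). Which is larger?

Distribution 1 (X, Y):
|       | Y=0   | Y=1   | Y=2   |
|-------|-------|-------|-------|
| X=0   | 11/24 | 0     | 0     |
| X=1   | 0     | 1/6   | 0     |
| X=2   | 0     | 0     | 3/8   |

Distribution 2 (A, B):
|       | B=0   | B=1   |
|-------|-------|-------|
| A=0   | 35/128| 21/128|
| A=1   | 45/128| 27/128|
Distribution 1 (X, Y):
Marginal P(X) (row sums):
  P(X=0) = 11/24 + 0 + 0 = 11/24
  P(X=1) = 0 + 1/6 + 0 = 1/6
  P(X=2) = 0 + 0 + 3/8 = 3/8
Marginal P(Y) (column sums):
  P(Y=0) = 11/24 + 0 + 0 = 11/24
  P(Y=1) = 0 + 1/6 + 0 = 1/6
  P(Y=2) = 0 + 0 + 3/8 = 3/8

H(X) = -[(11/24)·log₂(11/24) + (1/6)·log₂(1/6) + (3/8)·log₂(3/8)]
  = 0.5159 + 0.4308 + 0.5306
  = 1.4773 bits
H(Y) = -[(11/24)·log₂(11/24) + (1/6)·log₂(1/6) + (3/8)·log₂(3/8)]
  = 0.5159 + 0.4308 + 0.5306
  = 1.4773 bits
H(X,Y) = -[(11/24)·log₂(11/24) + (1/6)·log₂(1/6) + (3/8)·log₂(3/8)]
  = 0.5159 + 0.4308 + 0.5306
  = 1.4773 bits

I(X;Y) = H(X) + H(Y) - H(X,Y)
  = 1.4773 + 1.4773 - 1.4773
  = 1.4773 bits

Distribution 2 (A, B):
Marginal P(A) (row sums):
  P(A=0) = 35/128 + 21/128 = 7/16
  P(A=1) = 45/128 + 27/128 = 9/16
Marginal P(B) (column sums):
  P(B=0) = 35/128 + 45/128 = 5/8
  P(B=1) = 21/128 + 27/128 = 3/8

H(A) = -[(7/16)·log₂(7/16) + (9/16)·log₂(9/16)]
  = 0.5218 + 0.4669
  = 0.9887 bits
H(B) = -[(5/8)·log₂(5/8) + (3/8)·log₂(3/8)]
  = 0.4238 + 0.5306
  = 0.9544 bits
H(A,B) = -[(35/128)·log₂(35/128) + (21/128)·log₂(21/128) + (45/128)·log₂(45/128) + (27/128)·log₂(27/128)]
  = 0.5115 + 0.4278 + 0.5302 + 0.4736
  = 1.9431 bits

I(A;B) = H(A) + H(B) - H(A,B)
  = 0.9887 + 0.9544 - 1.9431
  = 0.0000 bits

I(X;Y) = 1.4773 bits > I(A;B) = 0.0000 bits, so (X, Y) has the higher mutual information (stronger dependence).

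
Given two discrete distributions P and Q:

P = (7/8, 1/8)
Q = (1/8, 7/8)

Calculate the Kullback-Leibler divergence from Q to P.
D(P||Q) = Σ P(i) log₂(P(i)/Q(i))
  i=0: (7/8) × log₂((7/8)/(1/8)) = (7/8) × log₂(7) = 2.4564
  i=1: (1/8) × log₂((1/8)/(7/8)) = (1/8) × log₂(1/7) = -0.3509
D(P||Q) = 2.4564 - 0.3509
  = 2.1055 bits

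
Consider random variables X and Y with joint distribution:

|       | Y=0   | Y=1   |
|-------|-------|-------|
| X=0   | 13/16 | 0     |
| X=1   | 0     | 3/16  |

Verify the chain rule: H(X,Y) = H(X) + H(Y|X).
Left side:
H(X,Y) = -[(13/16)·log₂(13/16) + (3/16)·log₂(3/16)]
  = 0.2434 + 0.4528
  = 0.6962 bits

Right side:
Marginal P(X) (row sums):
  P(X=0) = 13/16 + 0 = 13/16
  P(X=1) = 0 + 3/16 = 3/16
H(X) = -[(13/16)·log₂(13/16) + (3/16)·log₂(3/16)]
  = 0.2434 + 0.4528
  = 0.6962 bits
H(Y|X) = -Σ P(X,Y)·log₂ P(Y|X), where P(Y|X) = P(X,Y) / P(X)
  (cells with P(X,Y) = 0 contribute 0)
  (X=0,Y=0): P(Y|X) = (13/16)/(13/16) = 1;  -(13/16)·log₂(1) = 0.0000
  (X=1,Y=1): P(Y|X) = (3/16)/(3/16) = 1;  -(3/16)·log₂(1) = 0.0000
H(Y|X) = 0.0000 + 0.0000
  = 0.0000 bits
H(X) + H(Y|X) = 0.6962 + 0.0000 = 0.6962 bits

Both sides equal 0.6962 bits, so the chain rule holds ✓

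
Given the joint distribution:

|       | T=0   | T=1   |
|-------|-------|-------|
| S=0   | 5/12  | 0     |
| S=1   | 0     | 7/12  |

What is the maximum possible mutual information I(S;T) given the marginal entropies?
The upper bound on mutual information is I(S;T) ≤ min(H(S), H(T)).

Marginal P(S) (row sums):
  P(S=0) = 5/12 + 0 = 5/12
  P(S=1) = 0 + 7/12 = 7/12
Marginal P(T) (column sums):
  P(T=0) = 5/12 + 0 = 5/12
  P(T=1) = 0 + 7/12 = 7/12

H(S) = -[(5/12)·log₂(5/12) + (7/12)·log₂(7/12)]
  = 0.5263 + 0.4536
  = 0.9799 bits
H(T) = -[(5/12)·log₂(5/12) + (7/12)·log₂(7/12)]
  = 0.5263 + 0.4536
  = 0.9799 bits

Maximum possible I(S;T) = min(0.9799, 0.9799) = 0.9799 bits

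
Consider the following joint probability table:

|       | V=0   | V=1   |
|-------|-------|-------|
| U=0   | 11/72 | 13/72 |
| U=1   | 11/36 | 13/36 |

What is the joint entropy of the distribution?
H(U,V) = -Σ P(U,V) log₂ P(U,V), summed over the non-zero cells:
H(U,V) = -[(11/72)·log₂(11/72) + (13/72)·log₂(13/72) + (11/36)·log₂(11/36) + (13/36)·log₂(13/36)]
  = 0.4141 + 0.4459 + 0.5227 + 0.5306
  = 1.9133 bits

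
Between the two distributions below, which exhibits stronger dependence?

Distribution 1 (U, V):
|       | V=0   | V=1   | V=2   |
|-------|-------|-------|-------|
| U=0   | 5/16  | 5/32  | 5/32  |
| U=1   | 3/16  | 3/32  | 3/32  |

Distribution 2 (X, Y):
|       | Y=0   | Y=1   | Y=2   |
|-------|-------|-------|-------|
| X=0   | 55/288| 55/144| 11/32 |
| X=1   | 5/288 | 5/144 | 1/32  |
Distribution 1 (U, V):
Marginal P(U) (row sums):
  P(U=0) = 5/16 + 5/32 + 5/32 = 5/8
  P(U=1) = 3/16 + 3/32 + 3/32 = 3/8
Marginal P(V) (column sums):
  P(V=0) = 5/16 + 3/16 = 1/2
  P(V=1) = 5/32 + 3/32 = 1/4
  P(V=2) = 5/32 + 3/32 = 1/4

H(U) = -[(5/8)·log₂(5/8) + (3/8)·log₂(3/8)]
  = 0.4238 + 0.5306
  = 0.9544 bits
H(V) = -[(1/2)·log₂(1/2) + (1/4)·log₂(1/4) + (1/4)·log₂(1/4)]
  = 0.5000 + 0.5000 + 0.5000
  = 1.5000 bits
H(U,V) = -[(5/16)·log₂(5/16) + (5/32)·log₂(5/32) + (5/32)·log₂(5/32) + (3/16)·log₂(3/16) + (3/32)·log₂(3/32) + (3/32)·log₂(3/32)]
  = 0.5244 + 0.4184 + 0.4184 + 0.4528 + 0.3202 + 0.3202
  = 2.4544 bits

I(U;V) = H(U) + H(V) - H(U,V)
  = 0.9544 + 1.5000 - 2.4544
  = 0.0000 bits

Distribution 2 (X, Y):
Marginal P(X) (row sums):
  P(X=0) = 55/288 + 55/144 + 11/32 = 11/12
  P(X=1) = 5/288 + 5/144 + 1/32 = 1/12
Marginal P(Y) (column sums):
  P(Y=0) = 55/288 + 5/288 = 5/24
  P(Y=1) = 55/144 + 5/144 = 5/12
  P(Y=2) = 11/32 + 1/32 = 3/8

H(X) = -[(11/12)·log₂(11/12) + (1/12)·log₂(1/12)]
  = 0.1151 + 0.2987
  = 0.4138 bits
H(Y) = -[(5/24)·log₂(5/24) + (5/12)·log₂(5/12) + (3/8)·log₂(3/8)]
  = 0.4715 + 0.5263 + 0.5306
  = 1.5284 bits
H(X,Y) = -[(55/288)·log₂(55/288) + (55/144)·log₂(55/144) + (11/32)·log₂(11/32) + (5/288)·log₂(5/288) + (5/144)·log₂(5/144) + (1/32)·log₂(1/32)]
  = 0.4561 + 0.5304 + 0.5296 + 0.1015 + 0.1683 + 0.1563
  = 1.9422 bits

I(X;Y) = H(X) + H(Y) - H(X,Y)
  = 0.4138 + 1.5284 - 1.9422
  = 0.0000 bits

Both joint tables factor as the product of their marginals, so I(U;V) = I(X;Y) = 0 bits: neither is larger (both pairs are independent).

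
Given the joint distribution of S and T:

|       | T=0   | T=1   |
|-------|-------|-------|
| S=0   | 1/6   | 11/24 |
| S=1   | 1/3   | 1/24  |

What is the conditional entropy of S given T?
Marginal P(T) (column sums):
  P(T=0) = 1/6 + 1/3 = 1/2
  P(T=1) = 11/24 + 1/24 = 1/2

H(S|T) = -Σ P(S,T)·log₂ P(S|T), where P(S|T) = P(S,T) / P(T)
  (S=0,T=0): P(S|T) = (1/6)/(1/2) = 1/3;  -(1/6)·log₂(1/3) = 0.2642
  (S=0,T=1): P(S|T) = (11/24)/(1/2) = 11/12;  -(11/24)·log₂(11/12) = 0.0575
  (S=1,T=0): P(S|T) = (1/3)/(1/2) = 2/3;  -(1/3)·log₂(2/3) = 0.1950
  (S=1,T=1): P(S|T) = (1/24)/(1/2) = 1/12;  -(1/24)·log₂(1/12) = 0.1494
H(S|T) = 0.2642 + 0.0575 + 0.1950 + 0.1494
  = 0.6661 bits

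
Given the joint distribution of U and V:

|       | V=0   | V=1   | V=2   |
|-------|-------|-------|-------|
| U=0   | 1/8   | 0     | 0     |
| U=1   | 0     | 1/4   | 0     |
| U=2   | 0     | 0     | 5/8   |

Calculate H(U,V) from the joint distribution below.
H(U,V) = -Σ P(U,V) log₂ P(U,V), summed over the non-zero cells:
H(U,V) = -[(1/8)·log₂(1/8) + (1/4)·log₂(1/4) + (5/8)·log₂(5/8)]
  = 0.3750 + 0.5000 + 0.4238
  = 1.2988 bits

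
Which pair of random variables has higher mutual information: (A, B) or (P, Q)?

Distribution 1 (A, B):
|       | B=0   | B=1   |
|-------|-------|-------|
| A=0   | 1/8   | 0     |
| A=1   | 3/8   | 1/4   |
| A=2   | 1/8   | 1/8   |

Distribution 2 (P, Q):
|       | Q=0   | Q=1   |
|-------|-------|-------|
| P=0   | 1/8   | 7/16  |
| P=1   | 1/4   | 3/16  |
Distribution 1 (A, B):
Marginal P(A) (row sums):
  P(A=0) = 1/8 + 0 = 1/8
  P(A=1) = 3/8 + 1/4 = 5/8
  P(A=2) = 1/8 + 1/8 = 1/4
Marginal P(B) (column sums):
  P(B=0) = 1/8 + 3/8 + 1/8 = 5/8
  P(B=1) = 0 + 1/4 + 1/8 = 3/8

H(A) = -[(1/8)·log₂(1/8) + (5/8)·log₂(5/8) + (1/4)·log₂(1/4)]
  = 0.3750 + 0.4238 + 0.5000
  = 1.2988 bits
H(B) = -[(5/8)·log₂(5/8) + (3/8)·log₂(3/8)]
  = 0.4238 + 0.5306
  = 0.9544 bits
H(A,B) = -[(1/8)·log₂(1/8) + (3/8)·log₂(3/8) + (1/4)·log₂(1/4) + (1/8)·log₂(1/8) + (1/8)·log₂(1/8)]
  = 0.3750 + 0.5306 + 0.5000 + 0.3750 + 0.3750
  = 2.1556 bits

I(A;B) = H(A) + H(B) - H(A,B)
  = 1.2988 + 0.9544 - 2.1556
  = 0.0976 bits

Distribution 2 (P, Q):
Marginal P(P) (row sums):
  P(P=0) = 1/8 + 7/16 = 9/16
  P(P=1) = 1/4 + 3/16 = 7/16
Marginal P(Q) (column sums):
  P(Q=0) = 1/8 + 1/4 = 3/8
  P(Q=1) = 7/16 + 3/16 = 5/8

H(P) = -[(9/16)·log₂(9/16) + (7/16)·log₂(7/16)]
  = 0.4669 + 0.5218
  = 0.9887 bits
H(Q) = -[(3/8)·log₂(3/8) + (5/8)·log₂(5/8)]
  = 0.5306 + 0.4238
  = 0.9544 bits
H(P,Q) = -[(1/8)·log₂(1/8) + (7/16)·log₂(7/16) + (1/4)·log₂(1/4) + (3/16)·log₂(3/16)]
  = 0.3750 + 0.5218 + 0.5000 + 0.4528
  = 1.8496 bits

I(P;Q) = H(P) + H(Q) - H(P,Q)
  = 0.9887 + 0.9544 - 1.8496
  = 0.0935 bits

I(A;B) = 0.0976 bits > I(P;Q) = 0.0935 bits, so (A, B) has the higher mutual information (stronger dependence).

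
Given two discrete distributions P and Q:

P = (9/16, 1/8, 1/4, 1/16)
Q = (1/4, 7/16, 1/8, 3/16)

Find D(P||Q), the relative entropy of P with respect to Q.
D(P||Q) = Σ P(i) log₂(P(i)/Q(i))
  i=0: (9/16) × log₂((9/16)/(1/4)) = (9/16) × log₂(9/4) = 0.6581
  i=1: (1/8) × log₂((1/8)/(7/16)) = (1/8) × log₂(2/7) = -0.2259
  i=2: (1/4) × log₂((1/4)/(1/8)) = (1/4) × log₂(2) = 0.2500
  i=3: (1/16) × log₂((1/16)/(3/16)) = (1/16) × log₂(1/3) = -0.0991
D(P||Q) = 0.6581 - 0.2259 + 0.2500 - 0.0991
  = 0.5831 bits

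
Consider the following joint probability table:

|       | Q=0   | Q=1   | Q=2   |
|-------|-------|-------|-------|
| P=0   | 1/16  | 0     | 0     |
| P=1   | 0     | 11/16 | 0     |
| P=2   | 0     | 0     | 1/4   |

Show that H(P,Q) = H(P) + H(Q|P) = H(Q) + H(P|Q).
Marginal P(P) (row sums):
  P(P=0) = 1/16 + 0 + 0 = 1/16
  P(P=1) = 0 + 11/16 + 0 = 11/16
  P(P=2) = 0 + 0 + 1/4 = 1/4
Marginal P(Q) (column sums):
  P(Q=0) = 1/16 + 0 + 0 = 1/16
  P(Q=1) = 0 + 11/16 + 0 = 11/16
  P(Q=2) = 0 + 0 + 1/4 = 1/4

Decomposition 1: H(P) + H(Q|P)
H(P) = -[(1/16)·log₂(1/16) + (11/16)·log₂(11/16) + (1/4)·log₂(1/4)]
  = 0.2500 + 0.3716 + 0.5000
  = 1.1216 bits
H(Q|P) = -Σ P(P,Q)·log₂ P(Q|P), where P(Q|P) = P(P,Q) / P(P)
  (cells with P(P,Q) = 0 contribute 0)
  (P=0,Q=0): P(Q|P) = (1/16)/(1/16) = 1;  -(1/16)·log₂(1) = 0.0000
  (P=1,Q=1): P(Q|P) = (11/16)/(11/16) = 1;  -(11/16)·log₂(1) = 0.0000
  (P=2,Q=2): P(Q|P) = (1/4)/(1/4) = 1;  -(1/4)·log₂(1) = 0.0000
H(Q|P) = 0.0000 + 0.0000 + 0.0000
  = 0.0000 bits
H(P) + H(Q|P) = 1.1216 + 0.0000 = 1.1216 bits

Decomposition 2: H(Q) + H(P|Q)
H(Q) = -[(1/16)·log₂(1/16) + (11/16)·log₂(11/16) + (1/4)·log₂(1/4)]
  = 0.2500 + 0.3716 + 0.5000
  = 1.1216 bits
H(P|Q) = -Σ P(P,Q)·log₂ P(P|Q), where P(P|Q) = P(P,Q) / P(Q)
  (cells with P(P,Q) = 0 contribute 0)
  (P=0,Q=0): P(P|Q) = (1/16)/(1/16) = 1;  -(1/16)·log₂(1) = 0.0000
  (P=1,Q=1): P(P|Q) = (11/16)/(11/16) = 1;  -(11/16)·log₂(1) = 0.0000
  (P=2,Q=2): P(P|Q) = (1/4)/(1/4) = 1;  -(1/4)·log₂(1) = 0.0000
H(P|Q) = 0.0000 + 0.0000 + 0.0000
  = 0.0000 bits
H(Q) + H(P|Q) = 1.1216 + 0.0000 = 1.1216 bits

Direct computation of the joint entropy:
H(P,Q) = -[(1/16)·log₂(1/16) + (11/16)·log₂(11/16) + (1/4)·log₂(1/4)]
  = 0.2500 + 0.3716 + 0.5000
  = 1.1216 bits

All three agree: H(P,Q) = 1.1216 bits ✓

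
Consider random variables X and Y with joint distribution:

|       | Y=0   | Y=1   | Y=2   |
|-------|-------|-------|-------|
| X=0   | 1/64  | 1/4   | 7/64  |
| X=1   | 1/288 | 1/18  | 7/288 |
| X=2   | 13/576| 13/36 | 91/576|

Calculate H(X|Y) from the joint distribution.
Marginal P(Y) (column sums):
  P(Y=0) = 1/64 + 1/288 + 13/576 = 1/24
  P(Y=1) = 1/4 + 1/18 + 13/36 = 2/3
  P(Y=2) = 7/64 + 7/288 + 91/576 = 7/24

H(X|Y) = -Σ P(X,Y)·log₂ P(X|Y), where P(X|Y) = P(X,Y) / P(Y)
  (X=0,Y=0): P(X|Y) = (1/64)/(1/24) = 3/8;  -(1/64)·log₂(3/8) = 0.0221
  (X=0,Y=1): P(X|Y) = (1/4)/(2/3) = 3/8;  -(1/4)·log₂(3/8) = 0.3538
  (X=0,Y=2): P(X|Y) = (7/64)/(7/24) = 3/8;  -(7/64)·log₂(3/8) = 0.1548
  (X=1,Y=0): P(X|Y) = (1/288)/(1/24) = 1/12;  -(1/288)·log₂(1/12) = 0.0124
  (X=1,Y=1): P(X|Y) = (1/18)/(2/3) = 1/12;  -(1/18)·log₂(1/12) = 0.1992
  (X=1,Y=2): P(X|Y) = (7/288)/(7/24) = 1/12;  -(7/288)·log₂(1/12) = 0.0871
  (X=2,Y=0): P(X|Y) = (13/576)/(1/24) = 13/24;  -(13/576)·log₂(13/24) = 0.0200
  (X=2,Y=1): P(X|Y) = (13/36)/(2/3) = 13/24;  -(13/36)·log₂(13/24) = 0.3194
  (X=2,Y=2): P(X|Y) = (91/576)/(7/24) = 13/24;  -(91/576)·log₂(13/24) = 0.1397
H(X|Y) = 0.0221 + 0.3538 + 0.1548 + 0.0124 + 0.1992 + 0.0871 + 0.0200 + 0.3194 + 0.1397
  = 1.3085 bits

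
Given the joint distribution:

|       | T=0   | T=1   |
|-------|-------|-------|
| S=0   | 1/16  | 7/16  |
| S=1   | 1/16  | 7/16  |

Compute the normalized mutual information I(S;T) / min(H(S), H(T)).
Marginal P(S) (row sums):
  P(S=0) = 1/16 + 7/16 = 1/2
  P(S=1) = 1/16 + 7/16 = 1/2
Marginal P(T) (column sums):
  P(T=0) = 1/16 + 1/16 = 1/8
  P(T=1) = 7/16 + 7/16 = 7/8

H(S) = -[(1/2)·log₂(1/2) + (1/2)·log₂(1/2)]
  = 0.5000 + 0.5000
  = 1.0000 bits
H(T) = -[(1/8)·log₂(1/8) + (7/8)·log₂(7/8)]
  = 0.3750 + 0.1686
  = 0.5436 bits
H(S,T) = -[(1/16)·log₂(1/16) + (7/16)·log₂(7/16) + (1/16)·log₂(1/16) + (7/16)·log₂(7/16)]
  = 0.2500 + 0.5218 + 0.2500 + 0.5218
  = 1.5436 bits

I(S;T) = H(S) + H(T) - H(S,T)
  = 1.0000 + 0.5436 - 1.5436
  = 0.0000 bits

min(H(S), H(T)) = min(1.0000, 0.5436) = 0.5436 bits
Normalized MI = 0.0000 / 0.5436 = 0.0000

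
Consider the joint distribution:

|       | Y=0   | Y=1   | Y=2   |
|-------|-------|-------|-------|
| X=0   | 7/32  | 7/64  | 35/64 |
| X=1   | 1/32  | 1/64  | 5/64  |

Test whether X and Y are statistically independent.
Marginal P(X) (row sums):
  P(X=0) = 7/32 + 7/64 + 35/64 = 7/8
  P(X=1) = 1/32 + 1/64 + 5/64 = 1/8
Marginal P(Y) (column sums):
  P(Y=0) = 7/32 + 1/32 = 1/4
  P(Y=1) = 7/64 + 1/64 = 1/8
  P(Y=2) = 35/64 + 5/64 = 5/8

X and Y are independent iff P(X=i,Y=j) = P(X=i)·P(Y=j) for every cell.
  P(X=0)·P(Y=0) = 7/8 × 1/4 = 7/32 = P(X=0,Y=0) ✓
  P(X=0)·P(Y=1) = 7/8 × 1/8 = 7/64 = P(X=0,Y=1) ✓
  P(X=0)·P(Y=2) = 7/8 × 5/8 = 35/64 = P(X=0,Y=2) ✓
  P(X=1)·P(Y=0) = 1/8 × 1/4 = 1/32 = P(X=1,Y=0) ✓
  P(X=1)·P(Y=1) = 1/8 × 1/8 = 1/64 = P(X=1,Y=1) ✓
  P(X=1)·P(Y=2) = 1/8 × 5/8 = 5/64 = P(X=1,Y=2) ✓

Yes, X and Y are independent: every cell factors, so I(X;Y) = 0 bits.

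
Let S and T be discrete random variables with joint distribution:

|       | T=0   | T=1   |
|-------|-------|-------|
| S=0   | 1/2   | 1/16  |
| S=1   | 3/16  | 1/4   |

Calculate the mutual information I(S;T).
Marginal P(S) (row sums):
  P(S=0) = 1/2 + 1/16 = 9/16
  P(S=1) = 3/16 + 1/4 = 7/16
Marginal P(T) (column sums):
  P(T=0) = 1/2 + 3/16 = 11/16
  P(T=1) = 1/16 + 1/4 = 5/16

H(S) = -[(9/16)·log₂(9/16) + (7/16)·log₂(7/16)]
  = 0.4669 + 0.5218
  = 0.9887 bits
H(T) = -[(11/16)·log₂(11/16) + (5/16)·log₂(5/16)]
  = 0.3716 + 0.5244
  = 0.8960 bits
H(S,T) = -[(1/2)·log₂(1/2) + (1/16)·log₂(1/16) + (3/16)·log₂(3/16) + (1/4)·log₂(1/4)]
  = 0.5000 + 0.2500 + 0.4528 + 0.5000
  = 1.7028 bits

I(S;T) = H(S) + H(T) - H(S,T)
  = 0.9887 + 0.8960 - 1.7028
  = 0.1819 bits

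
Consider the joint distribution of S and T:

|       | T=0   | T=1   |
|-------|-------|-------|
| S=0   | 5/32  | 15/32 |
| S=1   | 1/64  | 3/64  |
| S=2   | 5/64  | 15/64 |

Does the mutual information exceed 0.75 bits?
Marginal P(S) (row sums):
  P(S=0) = 5/32 + 15/32 = 5/8
  P(S=1) = 1/64 + 3/64 = 1/16
  P(S=2) = 5/64 + 15/64 = 5/16
Marginal P(T) (column sums):
  P(T=0) = 5/32 + 1/64 + 5/64 = 1/4
  P(T=1) = 15/32 + 3/64 + 15/64 = 3/4

H(S) = -[(5/8)·log₂(5/8) + (1/16)·log₂(1/16) + (5/16)·log₂(5/16)]
  = 0.4238 + 0.2500 + 0.5244
  = 1.1982 bits
H(T) = -[(1/4)·log₂(1/4) + (3/4)·log₂(3/4)]
  = 0.5000 + 0.3113
  = 0.8113 bits
H(S,T) = -[(5/32)·log₂(5/32) + (15/32)·log₂(15/32) + (1/64)·log₂(1/64) + (3/64)·log₂(3/64) + (5/64)·log₂(5/64) + (15/64)·log₂(15/64)]
  = 0.4184 + 0.5124 + 0.0938 + 0.2070 + 0.2873 + 0.4906
  = 2.0095 bits

I(S;T) = H(S) + H(T) - H(S,T)
  = 1.1982 + 0.8113 - 2.0095
  = 0.0000 bits

No. I(S;T) = 0.0000 bits, which is ≤ 0.75 bits.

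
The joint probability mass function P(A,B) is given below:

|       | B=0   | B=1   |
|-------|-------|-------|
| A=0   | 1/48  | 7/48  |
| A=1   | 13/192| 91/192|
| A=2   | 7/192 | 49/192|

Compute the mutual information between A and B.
Marginal P(A) (row sums):
  P(A=0) = 1/48 + 7/48 = 1/6
  P(A=1) = 13/192 + 91/192 = 13/24
  P(A=2) = 7/192 + 49/192 = 7/24
Marginal P(B) (column sums):
  P(B=0) = 1/48 + 13/192 + 7/192 = 1/8
  P(B=1) = 7/48 + 91/192 + 49/192 = 7/8

H(A) = -[(1/6)·log₂(1/6) + (13/24)·log₂(13/24) + (7/24)·log₂(7/24)]
  = 0.4308 + 0.4791 + 0.5185
  = 1.4284 bits
H(B) = -[(1/8)·log₂(1/8) + (7/8)·log₂(7/8)]
  = 0.3750 + 0.1686
  = 0.5436 bits
H(A,B) = -[(1/48)·log₂(1/48) + (7/48)·log₂(7/48) + (13/192)·log₂(13/192) + (91/192)·log₂(91/192) + (7/192)·log₂(7/192) + (49/192)·log₂(49/192)]
  = 0.1164 + 0.4051 + 0.2630 + 0.5105 + 0.1742 + 0.5028
  = 1.9720 bits

I(A;B) = H(A) + H(B) - H(A,B)
  = 1.4284 + 0.5436 - 1.9720
  = 0.0000 bits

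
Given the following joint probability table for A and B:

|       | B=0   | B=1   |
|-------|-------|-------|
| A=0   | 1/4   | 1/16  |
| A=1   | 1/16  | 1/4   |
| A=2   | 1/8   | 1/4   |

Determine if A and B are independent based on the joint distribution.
Marginal P(A) (row sums):
  P(A=0) = 1/4 + 1/16 = 5/16
  P(A=1) = 1/16 + 1/4 = 5/16
  P(A=2) = 1/8 + 1/4 = 3/8
Marginal P(B) (column sums):
  P(B=0) = 1/4 + 1/16 + 1/8 = 7/16
  P(B=1) = 1/16 + 1/4 + 1/4 = 9/16

A and B are independent iff P(A=i,B=j) = P(A=i)·P(B=j) for every cell.
  P(A=0)·P(B=0) = 5/16 × 7/16 = 35/256, but P(A=0,B=0) = 1/4 ✗

No, A and B are not independent. Quantitatively, I(A;B) > 0:

H(A) = -[(5/16)·log₂(5/16) + (5/16)·log₂(5/16) + (3/8)·log₂(3/8)]
  = 0.5244 + 0.5244 + 0.5306
  = 1.5794 bits
H(B) = -[(7/16)·log₂(7/16) + (9/16)·log₂(9/16)]
  = 0.5218 + 0.4669
  = 0.9887 bits
H(A,B) = -[(1/4)·log₂(1/4) + (1/16)·log₂(1/16) + (1/16)·log₂(1/16) + (1/4)·log₂(1/4) + (1/8)·log₂(1/8) + (1/4)·log₂(1/4)]
  = 0.5000 + 0.2500 + 0.2500 + 0.5000 + 0.3750 + 0.5000
  = 2.3750 bits
I(A;B) = H(A) + H(B) - H(A,B) = 1.5794 + 0.9887 - 2.3750 = 0.1931 bits > 0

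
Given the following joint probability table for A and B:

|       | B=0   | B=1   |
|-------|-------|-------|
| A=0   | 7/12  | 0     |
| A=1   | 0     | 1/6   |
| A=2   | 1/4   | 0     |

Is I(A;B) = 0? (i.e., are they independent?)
Marginal P(A) (row sums):
  P(A=0) = 7/12 + 0 = 7/12
  P(A=1) = 0 + 1/6 = 1/6
  P(A=2) = 1/4 + 0 = 1/4
Marginal P(B) (column sums):
  P(B=0) = 7/12 + 0 + 1/4 = 5/6
  P(B=1) = 0 + 1/6 + 0 = 1/6

A and B are independent iff P(A=i,B=j) = P(A=i)·P(B=j) for every cell.
  P(A=0)·P(B=0) = 7/12 × 5/6 = 35/72, but P(A=0,B=0) = 7/12 ✗

No, A and B are not independent. Quantitatively, I(A;B) > 0:

H(A) = -[(7/12)·log₂(7/12) + (1/6)·log₂(1/6) + (1/4)·log₂(1/4)]
  = 0.4536 + 0.4308 + 0.5000
  = 1.3844 bits
H(B) = -[(5/6)·log₂(5/6) + (1/6)·log₂(1/6)]
  = 0.2192 + 0.4308
  = 0.6500 bits
H(A,B) = -[(7/12)·log₂(7/12) + (1/6)·log₂(1/6) + (1/4)·log₂(1/4)]
  = 0.4536 + 0.4308 + 0.5000
  = 1.3844 bits
I(A;B) = H(A) + H(B) - H(A,B) = 1.3844 + 0.6500 - 1.3844 = 0.6500 bits > 0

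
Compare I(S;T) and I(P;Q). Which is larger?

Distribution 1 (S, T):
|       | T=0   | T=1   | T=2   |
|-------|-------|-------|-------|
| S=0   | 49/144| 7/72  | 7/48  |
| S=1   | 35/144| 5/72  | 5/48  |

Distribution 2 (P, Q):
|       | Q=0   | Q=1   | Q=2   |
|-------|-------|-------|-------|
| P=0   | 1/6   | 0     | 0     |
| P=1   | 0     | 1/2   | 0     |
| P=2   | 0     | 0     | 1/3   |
Distribution 1 (S, T):
Marginal P(S) (row sums):
  P(S=0) = 49/144 + 7/72 + 7/48 = 7/12
  P(S=1) = 35/144 + 5/72 + 5/48 = 5/12
Marginal P(T) (column sums):
  P(T=0) = 49/144 + 35/144 = 7/12
  P(T=1) = 7/72 + 5/72 = 1/6
  P(T=2) = 7/48 + 5/48 = 1/4

H(S) = -[(7/12)·log₂(7/12) + (5/12)·log₂(5/12)]
  = 0.4536 + 0.5263
  = 0.9799 bits
H(T) = -[(7/12)·log₂(7/12) + (1/6)·log₂(1/6) + (1/4)·log₂(1/4)]
  = 0.4536 + 0.4308 + 0.5000
  = 1.3844 bits
H(S,T) = -[(49/144)·log₂(49/144) + (7/72)·log₂(7/72) + (7/48)·log₂(7/48) + (35/144)·log₂(35/144) + (5/72)·log₂(5/72) + (5/48)·log₂(5/48)]
  = 0.5292 + 0.3269 + 0.4051 + 0.4960 + 0.2672 + 0.3399
  = 2.3643 bits

I(S;T) = H(S) + H(T) - H(S,T)
  = 0.9799 + 1.3844 - 2.3643
  = 0.0000 bits

Distribution 2 (P, Q):
Marginal P(P) (row sums):
  P(P=0) = 1/6 + 0 + 0 = 1/6
  P(P=1) = 0 + 1/2 + 0 = 1/2
  P(P=2) = 0 + 0 + 1/3 = 1/3
Marginal P(Q) (column sums):
  P(Q=0) = 1/6 + 0 + 0 = 1/6
  P(Q=1) = 0 + 1/2 + 0 = 1/2
  P(Q=2) = 0 + 0 + 1/3 = 1/3

H(P) = -[(1/6)·log₂(1/6) + (1/2)·log₂(1/2) + (1/3)·log₂(1/3)]
  = 0.4308 + 0.5000 + 0.5283
  = 1.4591 bits
H(Q) = -[(1/6)·log₂(1/6) + (1/2)·log₂(1/2) + (1/3)·log₂(1/3)]
  = 0.4308 + 0.5000 + 0.5283
  = 1.4591 bits
H(P,Q) = -[(1/6)·log₂(1/6) + (1/2)·log₂(1/2) + (1/3)·log₂(1/3)]
  = 0.4308 + 0.5000 + 0.5283
  = 1.4591 bits

I(P;Q) = H(P) + H(Q) - H(P,Q)
  = 1.4591 + 1.4591 - 1.4591
  = 1.4591 bits

I(P;Q) = 1.4591 bits > I(S;T) = 0.0000 bits, so (P, Q) has the higher mutual information (stronger dependence).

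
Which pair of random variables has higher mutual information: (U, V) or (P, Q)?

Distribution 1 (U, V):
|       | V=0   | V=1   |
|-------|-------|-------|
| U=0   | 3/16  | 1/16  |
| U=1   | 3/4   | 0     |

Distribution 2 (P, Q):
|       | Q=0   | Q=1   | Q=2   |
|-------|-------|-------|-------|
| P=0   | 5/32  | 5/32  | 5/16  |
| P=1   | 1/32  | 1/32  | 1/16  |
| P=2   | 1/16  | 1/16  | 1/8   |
Distribution 1 (U, V):
Marginal P(U) (row sums):
  P(U=0) = 3/16 + 1/16 = 1/4
  P(U=1) = 3/4 + 0 = 3/4
Marginal P(V) (column sums):
  P(V=0) = 3/16 + 3/4 = 15/16
  P(V=1) = 1/16 + 0 = 1/16

H(U) = -[(1/4)·log₂(1/4) + (3/4)·log₂(3/4)]
  = 0.5000 + 0.3113
  = 0.8113 bits
H(V) = -[(15/16)·log₂(15/16) + (1/16)·log₂(1/16)]
  = 0.0873 + 0.2500
  = 0.3373 bits
H(U,V) = -[(3/16)·log₂(3/16) + (1/16)·log₂(1/16) + (3/4)·log₂(3/4)]
  = 0.4528 + 0.2500 + 0.3113
  = 1.0141 bits

I(U;V) = H(U) + H(V) - H(U,V)
  = 0.8113 + 0.3373 - 1.0141
  = 0.1345 bits

Distribution 2 (P, Q):
Marginal P(P) (row sums):
  P(P=0) = 5/32 + 5/32 + 5/16 = 5/8
  P(P=1) = 1/32 + 1/32 + 1/16 = 1/8
  P(P=2) = 1/16 + 1/16 + 1/8 = 1/4
Marginal P(Q) (column sums):
  P(Q=0) = 5/32 + 1/32 + 1/16 = 1/4
  P(Q=1) = 5/32 + 1/32 + 1/16 = 1/4
  P(Q=2) = 5/16 + 1/16 + 1/8 = 1/2

H(P) = -[(5/8)·log₂(5/8) + (1/8)·log₂(1/8) + (1/4)·log₂(1/4)]
  = 0.4238 + 0.3750 + 0.5000
  = 1.2988 bits
H(Q) = -[(1/4)·log₂(1/4) + (1/4)·log₂(1/4) + (1/2)·log₂(1/2)]
  = 0.5000 + 0.5000 + 0.5000
  = 1.5000 bits
H(P,Q) = -[(5/32)·log₂(5/32) + (5/32)·log₂(5/32) + (5/16)·log₂(5/16) + (1/32)·log₂(1/32) + (1/32)·log₂(1/32) + (1/16)·log₂(1/16) + (1/16)·log₂(1/16) + (1/16)·log₂(1/16) + (1/8)·log₂(1/8)]
  = 0.4184 + 0.4184 + 0.5244 + 0.1563 + 0.1563 + 0.2500 + 0.2500 + 0.2500 + 0.3750
  = 2.7988 bits

I(P;Q) = H(P) + H(Q) - H(P,Q)
  = 1.2988 + 1.5000 - 2.7988
  = 0.0000 bits

I(U;V) = 0.1345 bits > I(P;Q) = 0.0000 bits, so (U, V) has the higher mutual information (stronger dependence).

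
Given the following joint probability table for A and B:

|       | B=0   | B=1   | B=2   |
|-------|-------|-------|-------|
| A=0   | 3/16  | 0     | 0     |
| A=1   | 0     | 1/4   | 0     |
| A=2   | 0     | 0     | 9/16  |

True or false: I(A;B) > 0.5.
Marginal P(A) (row sums):
  P(A=0) = 3/16 + 0 + 0 = 3/16
  P(A=1) = 0 + 1/4 + 0 = 1/4
  P(A=2) = 0 + 0 + 9/16 = 9/16
Marginal P(B) (column sums):
  P(B=0) = 3/16 + 0 + 0 = 3/16
  P(B=1) = 0 + 1/4 + 0 = 1/4
  P(B=2) = 0 + 0 + 9/16 = 9/16

H(A) = -[(3/16)·log₂(3/16) + (1/4)·log₂(1/4) + (9/16)·log₂(9/16)]
  = 0.4528 + 0.5000 + 0.4669
  = 1.4197 bits
H(B) = -[(3/16)·log₂(3/16) + (1/4)·log₂(1/4) + (9/16)·log₂(9/16)]
  = 0.4528 + 0.5000 + 0.4669
  = 1.4197 bits
H(A,B) = -[(3/16)·log₂(3/16) + (1/4)·log₂(1/4) + (9/16)·log₂(9/16)]
  = 0.4528 + 0.5000 + 0.4669
  = 1.4197 bits

I(A;B) = H(A) + H(B) - H(A,B)
  = 1.4197 + 1.4197 - 1.4197
  = 1.4197 bits

True. I(A;B) = 1.4197 bits, which is > 0.5 bits.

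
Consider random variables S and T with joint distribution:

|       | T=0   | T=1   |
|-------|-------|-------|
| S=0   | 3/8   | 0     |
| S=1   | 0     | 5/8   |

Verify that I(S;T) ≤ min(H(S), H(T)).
Marginal P(S) (row sums):
  P(S=0) = 3/8 + 0 = 3/8
  P(S=1) = 0 + 5/8 = 5/8
Marginal P(T) (column sums):
  P(T=0) = 3/8 + 0 = 3/8
  P(T=1) = 0 + 5/8 = 5/8

H(S) = -[(3/8)·log₂(3/8) + (5/8)·log₂(5/8)]
  = 0.5306 + 0.4238
  = 0.9544 bits
H(T) = -[(3/8)·log₂(3/8) + (5/8)·log₂(5/8)]
  = 0.5306 + 0.4238
  = 0.9544 bits
H(S,T) = -[(3/8)·log₂(3/8) + (5/8)·log₂(5/8)]
  = 0.5306 + 0.4238
  = 0.9544 bits

I(S;T) = H(S) + H(T) - H(S,T)
  = 0.9544 + 0.9544 - 0.9544
  = 0.9544 bits

min(H(S), H(T)) = min(0.9544, 0.9544) = 0.9544 bits
Since 0.9544 ≤ 0.9544, the bound is satisfied ✓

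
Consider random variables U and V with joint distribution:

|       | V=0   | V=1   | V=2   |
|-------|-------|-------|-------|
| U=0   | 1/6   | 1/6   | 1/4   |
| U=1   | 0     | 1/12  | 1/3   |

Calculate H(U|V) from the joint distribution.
Marginal P(V) (column sums):
  P(V=0) = 1/6 + 0 = 1/6
  P(V=1) = 1/6 + 1/12 = 1/4
  P(V=2) = 1/4 + 1/3 = 7/12

H(U|V) = -Σ P(U,V)·log₂ P(U|V), where P(U|V) = P(U,V) / P(V)
  (cells with P(U,V) = 0 contribute 0)
  (U=0,V=0): P(U|V) = (1/6)/(1/6) = 1;  -(1/6)·log₂(1) = 0.0000
  (U=0,V=1): P(U|V) = (1/6)/(1/4) = 2/3;  -(1/6)·log₂(2/3) = 0.0975
  (U=0,V=2): P(U|V) = (1/4)/(7/12) = 3/7;  -(1/4)·log₂(3/7) = 0.3056
  (U=1,V=1): P(U|V) = (1/12)/(1/4) = 1/3;  -(1/12)·log₂(1/3) = 0.1321
  (U=1,V=2): P(U|V) = (1/3)/(7/12) = 4/7;  -(1/3)·log₂(4/7) = 0.2691
H(U|V) = 0.0000 + 0.0975 + 0.3056 + 0.1321 + 0.2691
  = 0.8043 bits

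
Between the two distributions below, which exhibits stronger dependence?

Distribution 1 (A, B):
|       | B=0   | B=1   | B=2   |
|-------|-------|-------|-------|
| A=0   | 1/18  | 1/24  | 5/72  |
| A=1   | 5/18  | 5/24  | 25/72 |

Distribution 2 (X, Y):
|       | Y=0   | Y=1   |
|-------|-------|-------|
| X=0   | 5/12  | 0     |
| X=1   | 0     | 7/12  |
Distribution 1 (A, B):
Marginal P(A) (row sums):
  P(A=0) = 1/18 + 1/24 + 5/72 = 1/6
  P(A=1) = 5/18 + 5/24 + 25/72 = 5/6
Marginal P(B) (column sums):
  P(B=0) = 1/18 + 5/18 = 1/3
  P(B=1) = 1/24 + 5/24 = 1/4
  P(B=2) = 5/72 + 25/72 = 5/12

H(A) = -[(1/6)·log₂(1/6) + (5/6)·log₂(5/6)]
  = 0.4308 + 0.2192
  = 0.6500 bits
H(B) = -[(1/3)·log₂(1/3) + (1/4)·log₂(1/4) + (5/12)·log₂(5/12)]
  = 0.5283 + 0.5000 + 0.5263
  = 1.5546 bits
H(A,B) = -[(1/18)·log₂(1/18) + (1/24)·log₂(1/24) + (5/72)·log₂(5/72) + (5/18)·log₂(5/18) + (5/24)·log₂(5/24) + (25/72)·log₂(25/72)]
  = 0.2317 + 0.1910 + 0.2672 + 0.5133 + 0.4715 + 0.5299
  = 2.2046 bits

I(A;B) = H(A) + H(B) - H(A,B)
  = 0.6500 + 1.5546 - 2.2046
  = 0.0000 bits

Distribution 2 (X, Y):
Marginal P(X) (row sums):
  P(X=0) = 5/12 + 0 = 5/12
  P(X=1) = 0 + 7/12 = 7/12
Marginal P(Y) (column sums):
  P(Y=0) = 5/12 + 0 = 5/12
  P(Y=1) = 0 + 7/12 = 7/12

H(X) = -[(5/12)·log₂(5/12) + (7/12)·log₂(7/12)]
  = 0.5263 + 0.4536
  = 0.9799 bits
H(Y) = -[(5/12)·log₂(5/12) + (7/12)·log₂(7/12)]
  = 0.5263 + 0.4536
  = 0.9799 bits
H(X,Y) = -[(5/12)·log₂(5/12) + (7/12)·log₂(7/12)]
  = 0.5263 + 0.4536
  = 0.9799 bits

I(X;Y) = H(X) + H(Y) - H(X,Y)
  = 0.9799 + 0.9799 - 0.9799
  = 0.9799 bits

I(X;Y) = 0.9799 bits > I(A;B) = 0.0000 bits, so (X, Y) has the higher mutual information (stronger dependence).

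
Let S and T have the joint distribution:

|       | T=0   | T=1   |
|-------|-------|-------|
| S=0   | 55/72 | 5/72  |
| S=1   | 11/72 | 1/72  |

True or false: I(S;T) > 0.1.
Marginal P(S) (row sums):
  P(S=0) = 55/72 + 5/72 = 5/6
  P(S=1) = 11/72 + 1/72 = 1/6
Marginal P(T) (column sums):
  P(T=0) = 55/72 + 11/72 = 11/12
  P(T=1) = 5/72 + 1/72 = 1/12

H(S) = -[(5/6)·log₂(5/6) + (1/6)·log₂(1/6)]
  = 0.2192 + 0.4308
  = 0.6500 bits
H(T) = -[(11/12)·log₂(11/12) + (1/12)·log₂(1/12)]
  = 0.1151 + 0.2987
  = 0.4138 bits
H(S,T) = -[(55/72)·log₂(55/72) + (5/72)·log₂(5/72) + (11/72)·log₂(11/72) + (1/72)·log₂(1/72)]
  = 0.2968 + 0.2672 + 0.4141 + 0.0857
  = 1.0638 bits

I(S;T) = H(S) + H(T) - H(S,T)
  = 0.6500 + 0.4138 - 1.0638
  = 0.0000 bits

False. I(S;T) = 0.0000 bits, which is ≤ 0.1 bits.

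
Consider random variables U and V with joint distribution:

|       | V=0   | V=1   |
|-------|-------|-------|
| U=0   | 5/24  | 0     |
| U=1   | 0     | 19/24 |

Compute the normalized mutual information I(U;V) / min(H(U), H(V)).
Marginal P(U) (row sums):
  P(U=0) = 5/24 + 0 = 5/24
  P(U=1) = 0 + 19/24 = 19/24
Marginal P(V) (column sums):
  P(V=0) = 5/24 + 0 = 5/24
  P(V=1) = 0 + 19/24 = 19/24

H(U) = -[(5/24)·log₂(5/24) + (19/24)·log₂(19/24)]
  = 0.4715 + 0.2668
  = 0.7383 bits
H(V) = -[(5/24)·log₂(5/24) + (19/24)·log₂(19/24)]
  = 0.4715 + 0.2668
  = 0.7383 bits
H(U,V) = -[(5/24)·log₂(5/24) + (19/24)·log₂(19/24)]
  = 0.4715 + 0.2668
  = 0.7383 bits

I(U;V) = H(U) + H(V) - H(U,V)
  = 0.7383 + 0.7383 - 0.7383
  = 0.7383 bits

min(H(U), H(V)) = min(0.7383, 0.7383) = 0.7383 bits
Normalized MI = 0.7383 / 0.7383 = 1.0000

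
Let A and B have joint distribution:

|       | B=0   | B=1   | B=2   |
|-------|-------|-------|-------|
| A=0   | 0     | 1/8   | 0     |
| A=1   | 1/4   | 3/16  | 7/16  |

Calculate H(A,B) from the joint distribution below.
H(A,B) = -Σ P(A,B) log₂ P(A,B), summed over the non-zero cells:
H(A,B) = -[(1/8)·log₂(1/8) + (1/4)·log₂(1/4) + (3/16)·log₂(3/16) + (7/16)·log₂(7/16)]
  = 0.3750 + 0.5000 + 0.4528 + 0.5218
  = 1.8496 bits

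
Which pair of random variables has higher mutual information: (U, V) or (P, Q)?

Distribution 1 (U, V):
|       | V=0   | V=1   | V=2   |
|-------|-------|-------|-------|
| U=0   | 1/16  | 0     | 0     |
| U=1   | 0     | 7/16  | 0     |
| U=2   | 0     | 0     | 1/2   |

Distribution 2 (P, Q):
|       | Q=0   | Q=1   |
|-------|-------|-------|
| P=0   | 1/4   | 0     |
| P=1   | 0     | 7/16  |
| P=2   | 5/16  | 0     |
Distribution 1 (U, V):
Marginal P(U) (row sums):
  P(U=0) = 1/16 + 0 + 0 = 1/16
  P(U=1) = 0 + 7/16 + 0 = 7/16
  P(U=2) = 0 + 0 + 1/2 = 1/2
Marginal P(V) (column sums):
  P(V=0) = 1/16 + 0 + 0 = 1/16
  P(V=1) = 0 + 7/16 + 0 = 7/16
  P(V=2) = 0 + 0 + 1/2 = 1/2

H(U) = -[(1/16)·log₂(1/16) + (7/16)·log₂(7/16) + (1/2)·log₂(1/2)]
  = 0.2500 + 0.5218 + 0.5000
  = 1.2718 bits
H(V) = -[(1/16)·log₂(1/16) + (7/16)·log₂(7/16) + (1/2)·log₂(1/2)]
  = 0.2500 + 0.5218 + 0.5000
  = 1.2718 bits
H(U,V) = -[(1/16)·log₂(1/16) + (7/16)·log₂(7/16) + (1/2)·log₂(1/2)]
  = 0.2500 + 0.5218 + 0.5000
  = 1.2718 bits

I(U;V) = H(U) + H(V) - H(U,V)
  = 1.2718 + 1.2718 - 1.2718
  = 1.2718 bits

Distribution 2 (P, Q):
Marginal P(P) (row sums):
  P(P=0) = 1/4 + 0 = 1/4
  P(P=1) = 0 + 7/16 = 7/16
  P(P=2) = 5/16 + 0 = 5/16
Marginal P(Q) (column sums):
  P(Q=0) = 1/4 + 0 + 5/16 = 9/16
  P(Q=1) = 0 + 7/16 + 0 = 7/16

H(P) = -[(1/4)·log₂(1/4) + (7/16)·log₂(7/16) + (5/16)·log₂(5/16)]
  = 0.5000 + 0.5218 + 0.5244
  = 1.5462 bits
H(Q) = -[(9/16)·log₂(9/16) + (7/16)·log₂(7/16)]
  = 0.4669 + 0.5218
  = 0.9887 bits
H(P,Q) = -[(1/4)·log₂(1/4) + (7/16)·log₂(7/16) + (5/16)·log₂(5/16)]
  = 0.5000 + 0.5218 + 0.5244
  = 1.5462 bits

I(P;Q) = H(P) + H(Q) - H(P,Q)
  = 1.5462 + 0.9887 - 1.5462
  = 0.9887 bits

I(U;V) = 1.2718 bits > I(P;Q) = 0.9887 bits, so (U, V) has the higher mutual information (stronger dependence).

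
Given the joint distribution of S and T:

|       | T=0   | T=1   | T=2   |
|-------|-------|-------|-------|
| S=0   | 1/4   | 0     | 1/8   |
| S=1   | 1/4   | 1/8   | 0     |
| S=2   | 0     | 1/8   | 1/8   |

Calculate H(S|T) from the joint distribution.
Marginal P(T) (column sums):
  P(T=0) = 1/4 + 1/4 + 0 = 1/2
  P(T=1) = 0 + 1/8 + 1/8 = 1/4
  P(T=2) = 1/8 + 0 + 1/8 = 1/4

H(S|T) = -Σ P(S,T)·log₂ P(S|T), where P(S|T) = P(S,T) / P(T)
  (cells with P(S,T) = 0 contribute 0)
  (S=0,T=0): P(S|T) = (1/4)/(1/2) = 1/2;  -(1/4)·log₂(1/2) = 0.2500
  (S=0,T=2): P(S|T) = (1/8)/(1/4) = 1/2;  -(1/8)·log₂(1/2) = 0.1250
  (S=1,T=0): P(S|T) = (1/4)/(1/2) = 1/2;  -(1/4)·log₂(1/2) = 0.2500
  (S=1,T=1): P(S|T) = (1/8)/(1/4) = 1/2;  -(1/8)·log₂(1/2) = 0.1250
  (S=2,T=1): P(S|T) = (1/8)/(1/4) = 1/2;  -(1/8)·log₂(1/2) = 0.1250
  (S=2,T=2): P(S|T) = (1/8)/(1/4) = 1/2;  -(1/8)·log₂(1/2) = 0.1250
H(S|T) = 0.2500 + 0.1250 + 0.2500 + 0.1250 + 0.1250 + 0.1250
  = 1.0000 bits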